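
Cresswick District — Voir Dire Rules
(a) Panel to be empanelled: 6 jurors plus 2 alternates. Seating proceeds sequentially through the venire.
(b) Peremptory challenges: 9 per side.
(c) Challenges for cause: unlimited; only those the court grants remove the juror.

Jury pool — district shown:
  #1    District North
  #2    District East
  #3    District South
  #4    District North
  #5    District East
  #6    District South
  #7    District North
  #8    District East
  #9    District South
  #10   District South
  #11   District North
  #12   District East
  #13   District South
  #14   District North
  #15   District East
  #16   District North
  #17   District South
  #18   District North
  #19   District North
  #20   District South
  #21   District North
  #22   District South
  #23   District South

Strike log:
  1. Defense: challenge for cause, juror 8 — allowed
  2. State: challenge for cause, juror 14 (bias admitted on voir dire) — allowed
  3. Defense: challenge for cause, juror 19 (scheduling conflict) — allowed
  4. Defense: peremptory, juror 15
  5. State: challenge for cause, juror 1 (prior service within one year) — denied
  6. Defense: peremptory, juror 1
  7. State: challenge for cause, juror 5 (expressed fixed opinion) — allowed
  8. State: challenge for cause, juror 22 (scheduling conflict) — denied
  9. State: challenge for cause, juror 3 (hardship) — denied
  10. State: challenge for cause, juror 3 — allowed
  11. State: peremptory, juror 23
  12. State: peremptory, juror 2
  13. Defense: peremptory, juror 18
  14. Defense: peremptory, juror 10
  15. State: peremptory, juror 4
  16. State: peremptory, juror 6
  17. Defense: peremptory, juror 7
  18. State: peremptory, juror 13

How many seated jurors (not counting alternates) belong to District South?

3

Removed: #1, #2, #3, #4, #5, #6, #7, #8, #10, #13, #14, #15, #18, #19, #23.
Seated jurors 1–6: #9, #11, #12, #16, #17, #20 (alternates #21, #22 not counted).
Of those, in District South: #9, #17, #20 → 3.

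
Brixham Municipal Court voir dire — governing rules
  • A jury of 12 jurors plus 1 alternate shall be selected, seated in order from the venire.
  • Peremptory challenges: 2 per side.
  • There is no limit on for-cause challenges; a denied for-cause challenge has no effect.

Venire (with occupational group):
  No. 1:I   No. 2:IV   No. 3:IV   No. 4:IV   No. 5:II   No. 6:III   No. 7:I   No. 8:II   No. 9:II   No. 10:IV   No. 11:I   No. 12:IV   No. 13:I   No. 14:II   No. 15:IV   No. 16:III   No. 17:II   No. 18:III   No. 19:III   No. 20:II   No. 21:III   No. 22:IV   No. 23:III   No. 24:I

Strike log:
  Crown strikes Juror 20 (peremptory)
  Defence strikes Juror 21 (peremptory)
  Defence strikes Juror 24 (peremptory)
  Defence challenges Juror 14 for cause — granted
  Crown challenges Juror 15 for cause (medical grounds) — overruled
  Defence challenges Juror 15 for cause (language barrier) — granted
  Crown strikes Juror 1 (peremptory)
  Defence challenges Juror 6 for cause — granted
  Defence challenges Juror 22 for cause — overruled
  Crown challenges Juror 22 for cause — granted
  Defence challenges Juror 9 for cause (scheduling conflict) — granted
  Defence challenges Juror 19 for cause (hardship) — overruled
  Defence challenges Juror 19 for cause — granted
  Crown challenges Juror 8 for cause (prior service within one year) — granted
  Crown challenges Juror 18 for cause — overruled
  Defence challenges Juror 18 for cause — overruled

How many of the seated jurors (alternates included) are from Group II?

Removed: #1, #6, #8, #9, #14, #15, #19, #20, #21, #22, #24.
Seated (13 incl. alternates): #2, #3, #4, #5, #7, #10, #11, #12, #13, #16, #17, #18, #23.
Of those, in Group II: #5, #17 → 2.

2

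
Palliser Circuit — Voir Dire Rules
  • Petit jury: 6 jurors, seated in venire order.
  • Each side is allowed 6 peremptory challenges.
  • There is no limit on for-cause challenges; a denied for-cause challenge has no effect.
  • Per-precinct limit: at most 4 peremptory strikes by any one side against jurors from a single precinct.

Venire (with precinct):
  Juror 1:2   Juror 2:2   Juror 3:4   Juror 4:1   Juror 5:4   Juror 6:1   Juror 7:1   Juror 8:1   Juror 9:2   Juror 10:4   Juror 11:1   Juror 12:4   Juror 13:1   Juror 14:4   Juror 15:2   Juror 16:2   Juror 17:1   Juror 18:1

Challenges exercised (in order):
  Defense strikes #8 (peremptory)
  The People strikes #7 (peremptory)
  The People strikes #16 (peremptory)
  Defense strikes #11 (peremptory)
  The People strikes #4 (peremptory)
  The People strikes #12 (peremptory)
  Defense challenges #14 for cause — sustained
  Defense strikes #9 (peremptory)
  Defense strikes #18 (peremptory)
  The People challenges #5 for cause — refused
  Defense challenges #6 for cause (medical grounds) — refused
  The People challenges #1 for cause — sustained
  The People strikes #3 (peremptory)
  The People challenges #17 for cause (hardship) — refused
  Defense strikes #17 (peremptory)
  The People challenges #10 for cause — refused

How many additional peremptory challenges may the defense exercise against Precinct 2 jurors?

1

Defense peremptories so far: #8, #11, #9, #18, #17 — 5 of 6 used, 1 left overall.
Against Precinct 2: #9 — 1 used; per-precinct cap 4 leaves 3.
Binding limit: min(1, 3) = 1.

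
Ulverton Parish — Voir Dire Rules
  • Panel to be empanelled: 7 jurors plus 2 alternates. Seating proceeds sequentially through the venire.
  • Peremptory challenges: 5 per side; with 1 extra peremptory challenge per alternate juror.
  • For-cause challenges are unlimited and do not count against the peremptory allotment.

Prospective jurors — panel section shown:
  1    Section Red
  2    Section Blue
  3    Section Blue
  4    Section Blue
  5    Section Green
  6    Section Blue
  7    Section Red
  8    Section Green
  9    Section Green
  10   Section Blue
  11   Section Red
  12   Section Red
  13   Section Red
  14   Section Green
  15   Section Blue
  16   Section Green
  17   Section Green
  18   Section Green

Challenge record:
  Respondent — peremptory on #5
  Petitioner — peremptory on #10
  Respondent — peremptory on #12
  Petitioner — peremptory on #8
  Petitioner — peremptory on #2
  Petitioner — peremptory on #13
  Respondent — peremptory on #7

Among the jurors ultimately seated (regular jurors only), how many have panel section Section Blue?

Removed: #2, #5, #7, #8, #10, #12, #13.
Seated jurors 1–7: #1, #3, #4, #6, #9, #11, #14 (alternates #15, #16 not counted).
Of those, in Section Blue: #3, #4, #6 → 3.

3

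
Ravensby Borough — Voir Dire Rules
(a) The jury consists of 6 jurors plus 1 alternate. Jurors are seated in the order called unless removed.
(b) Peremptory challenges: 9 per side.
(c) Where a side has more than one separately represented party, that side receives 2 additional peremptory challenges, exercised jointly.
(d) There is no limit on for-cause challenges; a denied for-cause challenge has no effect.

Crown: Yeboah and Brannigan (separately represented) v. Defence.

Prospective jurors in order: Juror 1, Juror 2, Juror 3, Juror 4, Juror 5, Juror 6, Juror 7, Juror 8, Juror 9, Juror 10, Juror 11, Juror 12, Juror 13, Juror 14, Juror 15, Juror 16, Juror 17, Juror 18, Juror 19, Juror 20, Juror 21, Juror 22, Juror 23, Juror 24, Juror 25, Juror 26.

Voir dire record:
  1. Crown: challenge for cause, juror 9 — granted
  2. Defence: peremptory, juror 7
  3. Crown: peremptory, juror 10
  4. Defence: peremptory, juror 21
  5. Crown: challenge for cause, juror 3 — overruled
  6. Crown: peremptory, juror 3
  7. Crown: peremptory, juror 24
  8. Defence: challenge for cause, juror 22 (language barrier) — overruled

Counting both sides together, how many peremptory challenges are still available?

Crown allotment: 9 base + 2 multi-party = 11. Defence allotment: 9.
Crown peremptories used: #10, #3, #24 — 3 (for-cause on #9, #3 don't count).
Defence peremptories used: #7, #21 — 2 (the for-cause on #22 doesn't count).
Remaining: (11 − 3) + (9 − 2) = 15.

15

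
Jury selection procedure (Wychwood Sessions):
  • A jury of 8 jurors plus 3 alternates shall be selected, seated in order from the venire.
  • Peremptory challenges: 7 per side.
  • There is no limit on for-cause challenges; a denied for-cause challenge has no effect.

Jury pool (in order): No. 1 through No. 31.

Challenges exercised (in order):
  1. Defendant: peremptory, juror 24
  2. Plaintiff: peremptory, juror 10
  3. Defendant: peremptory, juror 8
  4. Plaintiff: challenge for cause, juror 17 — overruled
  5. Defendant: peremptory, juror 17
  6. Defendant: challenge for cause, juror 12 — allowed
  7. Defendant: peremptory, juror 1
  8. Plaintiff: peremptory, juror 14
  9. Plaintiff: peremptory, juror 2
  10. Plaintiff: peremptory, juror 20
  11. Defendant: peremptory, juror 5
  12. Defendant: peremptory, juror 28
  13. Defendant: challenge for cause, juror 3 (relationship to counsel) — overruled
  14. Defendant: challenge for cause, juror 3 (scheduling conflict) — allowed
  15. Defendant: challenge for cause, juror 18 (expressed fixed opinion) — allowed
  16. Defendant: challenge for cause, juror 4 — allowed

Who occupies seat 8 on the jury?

Removed: #1, #2, #3, #4, #5, #8, #10, #12, #14, #17, #18, #20, #24, #28.
Filling seats in venire order through position 8: #6, #7, #9, #11, #13, #15, #16, #19.
So seat 8 is #19.

19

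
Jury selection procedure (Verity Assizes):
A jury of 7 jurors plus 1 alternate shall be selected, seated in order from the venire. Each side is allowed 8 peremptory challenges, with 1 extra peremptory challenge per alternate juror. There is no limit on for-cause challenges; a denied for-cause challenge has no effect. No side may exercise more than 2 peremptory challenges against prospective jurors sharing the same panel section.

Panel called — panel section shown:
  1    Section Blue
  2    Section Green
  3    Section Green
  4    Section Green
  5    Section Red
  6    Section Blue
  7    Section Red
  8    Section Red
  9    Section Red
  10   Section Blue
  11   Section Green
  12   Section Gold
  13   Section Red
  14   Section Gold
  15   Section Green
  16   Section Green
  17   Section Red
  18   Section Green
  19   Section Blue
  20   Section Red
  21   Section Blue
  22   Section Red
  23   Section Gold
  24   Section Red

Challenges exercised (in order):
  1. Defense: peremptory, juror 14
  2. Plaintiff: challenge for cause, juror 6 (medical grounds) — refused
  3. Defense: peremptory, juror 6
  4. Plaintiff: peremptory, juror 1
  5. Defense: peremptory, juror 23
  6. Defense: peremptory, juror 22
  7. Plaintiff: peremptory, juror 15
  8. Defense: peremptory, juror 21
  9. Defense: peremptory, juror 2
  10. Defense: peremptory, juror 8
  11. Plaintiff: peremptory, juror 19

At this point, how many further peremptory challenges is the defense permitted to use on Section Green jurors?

1

Defense peremptories so far: #14, #6, #23, #22, #21, #2, #8 — 7 of 9 used, 2 left overall.
Against Section Green: #2 — 1 used; per-section cap 2 leaves 1.
Binding limit: min(2, 1) = 1.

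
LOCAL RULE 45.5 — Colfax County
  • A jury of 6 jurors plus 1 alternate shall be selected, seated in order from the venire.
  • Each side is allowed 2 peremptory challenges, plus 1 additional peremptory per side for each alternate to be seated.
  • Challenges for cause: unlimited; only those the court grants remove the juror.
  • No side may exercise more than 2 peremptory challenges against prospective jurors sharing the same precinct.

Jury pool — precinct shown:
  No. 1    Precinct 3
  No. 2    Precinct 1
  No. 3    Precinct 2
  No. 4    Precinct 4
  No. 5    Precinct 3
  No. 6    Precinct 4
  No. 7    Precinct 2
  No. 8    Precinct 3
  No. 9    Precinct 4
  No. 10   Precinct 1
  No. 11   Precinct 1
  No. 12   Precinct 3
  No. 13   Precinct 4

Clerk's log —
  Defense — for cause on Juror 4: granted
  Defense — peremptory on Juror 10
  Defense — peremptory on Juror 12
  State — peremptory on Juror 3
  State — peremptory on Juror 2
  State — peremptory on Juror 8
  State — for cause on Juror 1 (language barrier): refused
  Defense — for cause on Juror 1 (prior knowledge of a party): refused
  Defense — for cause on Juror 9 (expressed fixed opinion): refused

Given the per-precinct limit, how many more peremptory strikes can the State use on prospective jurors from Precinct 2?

State peremptories so far: #3, #2, #8 — 3 of 3 used, 0 left overall.
Against Precinct 2: #3 — 1 used; per-precinct cap 2 leaves 1.
Binding limit: min(0, 1) = 0.

0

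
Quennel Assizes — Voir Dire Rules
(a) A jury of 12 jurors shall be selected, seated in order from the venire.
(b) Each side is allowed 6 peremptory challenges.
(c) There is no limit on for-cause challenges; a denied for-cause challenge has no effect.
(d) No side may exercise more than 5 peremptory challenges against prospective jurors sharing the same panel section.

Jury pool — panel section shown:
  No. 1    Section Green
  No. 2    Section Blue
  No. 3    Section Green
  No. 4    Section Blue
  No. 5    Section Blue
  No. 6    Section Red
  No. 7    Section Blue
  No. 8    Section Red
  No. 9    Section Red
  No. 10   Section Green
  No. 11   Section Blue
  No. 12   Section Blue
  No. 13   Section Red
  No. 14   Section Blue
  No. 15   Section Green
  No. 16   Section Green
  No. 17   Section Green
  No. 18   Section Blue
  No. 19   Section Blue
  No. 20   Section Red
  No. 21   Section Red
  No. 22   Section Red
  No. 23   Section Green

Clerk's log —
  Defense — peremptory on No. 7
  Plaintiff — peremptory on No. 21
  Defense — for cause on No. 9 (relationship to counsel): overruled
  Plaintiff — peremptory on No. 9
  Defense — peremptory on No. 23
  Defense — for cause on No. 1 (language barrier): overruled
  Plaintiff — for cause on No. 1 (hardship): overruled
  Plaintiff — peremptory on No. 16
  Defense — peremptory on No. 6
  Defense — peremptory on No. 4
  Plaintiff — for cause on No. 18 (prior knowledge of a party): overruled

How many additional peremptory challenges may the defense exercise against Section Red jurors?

Defense peremptories so far: #7, #23, #6, #4 — 4 of 6 used, 2 left overall.
Against Section Red: #6 — 1 used; per-section cap 5 leaves 4.
Binding limit: min(2, 4) = 2.

2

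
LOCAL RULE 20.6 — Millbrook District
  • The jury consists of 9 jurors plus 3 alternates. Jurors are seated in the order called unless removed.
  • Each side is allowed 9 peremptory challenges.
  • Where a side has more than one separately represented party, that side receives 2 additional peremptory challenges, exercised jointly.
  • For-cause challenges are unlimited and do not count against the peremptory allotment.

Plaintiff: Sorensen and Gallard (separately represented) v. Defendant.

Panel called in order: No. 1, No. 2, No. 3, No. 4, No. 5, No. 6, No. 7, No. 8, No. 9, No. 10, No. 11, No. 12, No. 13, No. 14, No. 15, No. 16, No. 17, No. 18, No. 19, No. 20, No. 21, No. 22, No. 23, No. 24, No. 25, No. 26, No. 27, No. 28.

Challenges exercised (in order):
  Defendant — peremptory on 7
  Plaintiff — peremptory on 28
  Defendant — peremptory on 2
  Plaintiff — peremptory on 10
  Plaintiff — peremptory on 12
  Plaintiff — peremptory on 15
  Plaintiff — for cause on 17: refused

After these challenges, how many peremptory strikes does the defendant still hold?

Defendant allotment: 9.
Defendant peremptories used: #7, #2 — 2.
Remaining: 9 − 2 = 7.

7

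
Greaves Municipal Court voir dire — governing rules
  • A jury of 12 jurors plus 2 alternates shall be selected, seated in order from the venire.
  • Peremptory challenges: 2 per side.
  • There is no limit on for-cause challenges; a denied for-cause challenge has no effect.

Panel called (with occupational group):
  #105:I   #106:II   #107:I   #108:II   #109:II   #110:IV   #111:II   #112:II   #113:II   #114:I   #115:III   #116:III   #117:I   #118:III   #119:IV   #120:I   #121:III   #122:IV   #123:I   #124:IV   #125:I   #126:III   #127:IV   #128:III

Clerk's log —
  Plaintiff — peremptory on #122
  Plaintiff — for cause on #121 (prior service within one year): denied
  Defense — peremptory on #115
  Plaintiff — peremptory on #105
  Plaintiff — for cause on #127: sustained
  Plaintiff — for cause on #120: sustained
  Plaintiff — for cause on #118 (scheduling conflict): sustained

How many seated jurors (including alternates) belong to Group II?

Removed: #105, #115, #118, #120, #122, #127.
Seated (14 incl. alternates): #106, #107, #108, #109, #110, #111, #112, #113, #114, #116, #117, #119, #121, #123.
Of those, in Group II: #106, #108, #109, #111, #112, #113 → 6.

6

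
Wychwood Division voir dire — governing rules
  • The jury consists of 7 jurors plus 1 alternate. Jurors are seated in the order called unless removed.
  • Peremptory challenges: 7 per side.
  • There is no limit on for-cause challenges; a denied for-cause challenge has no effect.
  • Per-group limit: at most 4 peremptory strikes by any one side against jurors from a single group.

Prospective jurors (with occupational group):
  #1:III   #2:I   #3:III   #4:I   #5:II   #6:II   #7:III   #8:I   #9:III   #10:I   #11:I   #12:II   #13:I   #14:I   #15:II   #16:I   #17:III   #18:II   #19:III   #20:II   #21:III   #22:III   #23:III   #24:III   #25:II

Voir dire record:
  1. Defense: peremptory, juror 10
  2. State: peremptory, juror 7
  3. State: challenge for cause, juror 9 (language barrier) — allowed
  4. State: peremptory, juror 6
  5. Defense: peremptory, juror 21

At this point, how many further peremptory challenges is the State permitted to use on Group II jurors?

3

State peremptories so far: #7, #6 — 2 of 7 used, 5 left overall.
Against Group II: #6 — 1 used; per-group cap 4 leaves 3.
Binding limit: min(5, 3) = 3.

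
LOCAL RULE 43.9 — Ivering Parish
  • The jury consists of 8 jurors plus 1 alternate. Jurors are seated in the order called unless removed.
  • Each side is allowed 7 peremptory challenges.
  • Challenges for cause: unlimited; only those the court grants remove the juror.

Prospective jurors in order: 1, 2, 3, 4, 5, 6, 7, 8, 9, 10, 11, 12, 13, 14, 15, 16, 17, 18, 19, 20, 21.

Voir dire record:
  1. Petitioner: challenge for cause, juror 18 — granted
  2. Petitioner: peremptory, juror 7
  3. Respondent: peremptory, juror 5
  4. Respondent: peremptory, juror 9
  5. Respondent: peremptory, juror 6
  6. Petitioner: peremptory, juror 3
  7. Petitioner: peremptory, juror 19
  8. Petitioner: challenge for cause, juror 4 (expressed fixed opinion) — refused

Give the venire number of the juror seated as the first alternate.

14

Removed: #3, #5, #6, #7, #9, #18, #19. (#4 stays — for-cause denied.)
Seating in order: seats 1–8 → #1, #2, #4, #8, #10, #11, #12, #13; alternates → #14.
So alternate 1 is #14.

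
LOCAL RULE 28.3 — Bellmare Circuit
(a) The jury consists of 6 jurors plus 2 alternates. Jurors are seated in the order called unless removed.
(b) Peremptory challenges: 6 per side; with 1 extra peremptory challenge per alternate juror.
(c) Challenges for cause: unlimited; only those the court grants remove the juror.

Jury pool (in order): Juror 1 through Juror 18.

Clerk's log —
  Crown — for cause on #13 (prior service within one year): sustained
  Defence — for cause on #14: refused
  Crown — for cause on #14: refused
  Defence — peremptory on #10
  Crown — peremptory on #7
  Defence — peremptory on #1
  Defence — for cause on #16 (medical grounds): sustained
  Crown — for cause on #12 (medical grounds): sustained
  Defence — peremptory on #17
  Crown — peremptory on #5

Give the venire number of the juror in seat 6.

Removed: #1, #5, #7, #10, #12, #13, #16, #17. (#14 stays — for-cause denied.)
Filling seats in venire order through position 6: #2, #3, #4, #6, #8, #9.
So seat 6 is #9.

9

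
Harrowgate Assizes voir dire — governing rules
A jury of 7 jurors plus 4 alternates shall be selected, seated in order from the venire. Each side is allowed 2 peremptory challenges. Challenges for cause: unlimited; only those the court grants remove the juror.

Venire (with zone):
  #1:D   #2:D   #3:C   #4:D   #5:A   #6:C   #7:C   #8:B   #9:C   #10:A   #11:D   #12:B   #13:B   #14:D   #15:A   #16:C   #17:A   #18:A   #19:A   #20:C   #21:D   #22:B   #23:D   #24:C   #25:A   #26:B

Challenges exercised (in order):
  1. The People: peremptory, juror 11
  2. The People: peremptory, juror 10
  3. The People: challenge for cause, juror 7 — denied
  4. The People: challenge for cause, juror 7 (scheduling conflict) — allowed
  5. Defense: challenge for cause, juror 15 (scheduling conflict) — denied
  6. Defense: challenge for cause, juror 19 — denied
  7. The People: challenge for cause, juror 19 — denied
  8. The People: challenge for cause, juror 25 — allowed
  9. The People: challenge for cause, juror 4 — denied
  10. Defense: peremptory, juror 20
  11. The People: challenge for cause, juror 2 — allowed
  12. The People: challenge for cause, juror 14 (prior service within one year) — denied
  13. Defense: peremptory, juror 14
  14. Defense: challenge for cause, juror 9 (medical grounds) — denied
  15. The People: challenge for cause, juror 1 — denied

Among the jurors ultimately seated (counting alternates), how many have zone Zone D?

Removed: #2, #7, #10, #11, #14, #20, #25.
Seated (11 incl. alternates): #1, #3, #4, #5, #6, #8, #9, #12, #13, #15, #16.
Of those, in Zone D: #1, #4 → 2.

2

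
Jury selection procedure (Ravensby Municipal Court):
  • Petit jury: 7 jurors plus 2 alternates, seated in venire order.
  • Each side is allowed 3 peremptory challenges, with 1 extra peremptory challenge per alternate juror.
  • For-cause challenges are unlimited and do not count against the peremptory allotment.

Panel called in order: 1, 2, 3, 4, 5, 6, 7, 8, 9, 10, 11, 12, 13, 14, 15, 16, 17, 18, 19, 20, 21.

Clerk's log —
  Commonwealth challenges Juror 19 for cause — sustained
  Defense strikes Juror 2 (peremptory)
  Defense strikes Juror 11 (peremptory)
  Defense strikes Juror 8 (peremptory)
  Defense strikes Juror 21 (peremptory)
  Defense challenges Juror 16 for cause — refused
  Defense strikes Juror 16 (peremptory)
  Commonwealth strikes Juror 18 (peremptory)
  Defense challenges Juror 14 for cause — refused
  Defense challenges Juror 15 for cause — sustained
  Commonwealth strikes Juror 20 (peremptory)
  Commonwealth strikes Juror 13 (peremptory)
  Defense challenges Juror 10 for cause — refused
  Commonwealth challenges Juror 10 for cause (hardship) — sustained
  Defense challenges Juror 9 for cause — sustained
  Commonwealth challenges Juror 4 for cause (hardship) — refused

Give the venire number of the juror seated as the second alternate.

Removed: #2, #8, #9, #10, #11, #13, #15, #16, #18, #19, #20, #21. (#4, #14 stay — for-cause denied.)
Filling seats in venire order through position 9: #1, #3, #4, #5, #6, #7, #12, #14, #17.
So alternate 2 is #17.

17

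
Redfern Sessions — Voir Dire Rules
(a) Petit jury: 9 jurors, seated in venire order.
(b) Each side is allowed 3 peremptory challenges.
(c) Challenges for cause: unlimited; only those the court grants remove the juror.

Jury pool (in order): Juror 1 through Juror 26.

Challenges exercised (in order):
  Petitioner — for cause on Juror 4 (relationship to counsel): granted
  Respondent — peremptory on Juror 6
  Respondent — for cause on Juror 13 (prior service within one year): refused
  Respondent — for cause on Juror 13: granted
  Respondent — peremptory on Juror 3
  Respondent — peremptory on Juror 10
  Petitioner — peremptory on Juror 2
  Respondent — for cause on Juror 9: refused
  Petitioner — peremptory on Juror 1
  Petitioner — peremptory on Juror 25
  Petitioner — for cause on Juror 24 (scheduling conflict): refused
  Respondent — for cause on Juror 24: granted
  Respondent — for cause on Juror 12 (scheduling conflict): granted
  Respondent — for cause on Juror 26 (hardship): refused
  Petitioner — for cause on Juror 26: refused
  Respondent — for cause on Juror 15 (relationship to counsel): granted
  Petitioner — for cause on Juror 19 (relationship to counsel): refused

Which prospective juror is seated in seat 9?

Removed: #1, #2, #3, #4, #6, #10, #12, #13, #15, #24, #25. (#9, #19, #26 stay — for-cause denied.)
Filling seats in venire order through position 9: #5, #7, #8, #9, #11, #14, #16, #17, #18.
So seat 9 is #18.

18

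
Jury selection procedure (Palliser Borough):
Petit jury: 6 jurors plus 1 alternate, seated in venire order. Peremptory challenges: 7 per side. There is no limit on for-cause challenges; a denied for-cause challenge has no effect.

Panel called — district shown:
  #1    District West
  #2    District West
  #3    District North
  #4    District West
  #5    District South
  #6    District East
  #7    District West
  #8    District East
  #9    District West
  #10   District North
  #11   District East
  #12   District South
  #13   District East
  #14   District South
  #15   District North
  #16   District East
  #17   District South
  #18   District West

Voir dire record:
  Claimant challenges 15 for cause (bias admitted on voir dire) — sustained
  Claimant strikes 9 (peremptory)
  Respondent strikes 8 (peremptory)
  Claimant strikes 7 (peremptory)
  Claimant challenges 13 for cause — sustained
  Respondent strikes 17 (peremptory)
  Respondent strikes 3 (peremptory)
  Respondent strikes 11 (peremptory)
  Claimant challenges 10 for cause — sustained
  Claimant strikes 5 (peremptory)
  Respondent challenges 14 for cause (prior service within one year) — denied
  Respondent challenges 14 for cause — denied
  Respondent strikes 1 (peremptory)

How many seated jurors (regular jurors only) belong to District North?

Removed: #1, #3, #5, #7, #8, #9, #10, #11, #13, #15, #17.
Seated jurors 1–6: #2, #4, #6, #12, #14, #16 (alternates #18 not counted).
None of those are in District North → 0.

0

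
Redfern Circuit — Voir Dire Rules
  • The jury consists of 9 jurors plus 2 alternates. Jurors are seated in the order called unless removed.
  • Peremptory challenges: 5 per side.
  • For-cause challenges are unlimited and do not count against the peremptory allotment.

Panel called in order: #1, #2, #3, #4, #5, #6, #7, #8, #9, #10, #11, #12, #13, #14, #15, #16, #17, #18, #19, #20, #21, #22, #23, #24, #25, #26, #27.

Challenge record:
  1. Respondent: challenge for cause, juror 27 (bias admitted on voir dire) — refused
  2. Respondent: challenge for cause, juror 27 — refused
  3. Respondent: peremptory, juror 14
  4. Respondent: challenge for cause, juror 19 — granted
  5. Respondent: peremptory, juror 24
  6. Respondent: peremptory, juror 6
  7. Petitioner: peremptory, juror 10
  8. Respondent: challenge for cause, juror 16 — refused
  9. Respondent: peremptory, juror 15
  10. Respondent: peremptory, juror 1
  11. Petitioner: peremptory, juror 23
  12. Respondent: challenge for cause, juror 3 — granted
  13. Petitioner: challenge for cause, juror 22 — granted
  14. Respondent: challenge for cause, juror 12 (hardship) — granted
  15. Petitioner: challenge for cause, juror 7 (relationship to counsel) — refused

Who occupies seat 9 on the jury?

Removed: #1, #3, #6, #10, #12, #14, #15, #19, #22, #23, #24. (#7, #16, #27 stay — for-cause denied.)
Seating in order: seats 1–9 → #2, #4, #5, #7, #8, #9, #11, #13, #16; alternates → #17, #18.
So seat 9 is #16.

16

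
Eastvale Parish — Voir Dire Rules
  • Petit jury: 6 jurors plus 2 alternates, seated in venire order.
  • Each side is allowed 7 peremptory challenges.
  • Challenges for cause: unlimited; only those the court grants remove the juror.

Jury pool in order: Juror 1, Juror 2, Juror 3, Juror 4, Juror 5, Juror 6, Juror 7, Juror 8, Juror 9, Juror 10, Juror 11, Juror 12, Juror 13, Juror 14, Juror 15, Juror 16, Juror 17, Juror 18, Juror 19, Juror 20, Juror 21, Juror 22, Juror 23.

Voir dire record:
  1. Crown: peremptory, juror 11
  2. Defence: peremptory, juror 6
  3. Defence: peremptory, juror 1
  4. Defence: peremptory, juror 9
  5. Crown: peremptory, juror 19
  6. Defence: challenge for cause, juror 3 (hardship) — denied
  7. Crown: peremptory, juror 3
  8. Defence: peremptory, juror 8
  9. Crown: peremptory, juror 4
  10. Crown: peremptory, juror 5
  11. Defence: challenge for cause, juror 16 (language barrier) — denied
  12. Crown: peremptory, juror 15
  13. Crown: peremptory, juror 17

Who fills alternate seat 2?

Removed: #1, #3, #4, #5, #6, #8, #9, #11, #15, #17, #19. (#16 stays — for-cause denied.)
Filling seats in venire order through position 8: #2, #7, #10, #12, #13, #14, #16, #18.
So alternate 2 is #18.

18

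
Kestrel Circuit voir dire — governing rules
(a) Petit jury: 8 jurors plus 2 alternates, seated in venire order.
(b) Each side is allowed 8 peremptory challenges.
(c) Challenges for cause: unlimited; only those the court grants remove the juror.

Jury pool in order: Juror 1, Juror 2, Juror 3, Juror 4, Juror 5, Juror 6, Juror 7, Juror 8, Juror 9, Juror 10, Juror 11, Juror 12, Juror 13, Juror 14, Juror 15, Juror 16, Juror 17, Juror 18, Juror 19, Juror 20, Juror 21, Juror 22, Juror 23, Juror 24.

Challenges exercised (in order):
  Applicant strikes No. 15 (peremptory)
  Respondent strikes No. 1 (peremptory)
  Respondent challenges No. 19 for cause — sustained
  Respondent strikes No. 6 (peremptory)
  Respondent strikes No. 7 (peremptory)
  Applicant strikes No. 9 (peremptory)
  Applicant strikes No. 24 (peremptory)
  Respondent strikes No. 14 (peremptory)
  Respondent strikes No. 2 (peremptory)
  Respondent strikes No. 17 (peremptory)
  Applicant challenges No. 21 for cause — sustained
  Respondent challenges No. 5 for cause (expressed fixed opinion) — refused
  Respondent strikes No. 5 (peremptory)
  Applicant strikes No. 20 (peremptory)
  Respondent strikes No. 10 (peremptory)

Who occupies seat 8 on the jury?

Removed: #1, #2, #5, #6, #7, #9, #10, #14, #15, #17, #19, #20, #21, #24.
Seating in order: seats 1–8 → #3, #4, #8, #11, #12, #13, #16, #18; alternates → #22, #23.
So seat 8 is #18.

18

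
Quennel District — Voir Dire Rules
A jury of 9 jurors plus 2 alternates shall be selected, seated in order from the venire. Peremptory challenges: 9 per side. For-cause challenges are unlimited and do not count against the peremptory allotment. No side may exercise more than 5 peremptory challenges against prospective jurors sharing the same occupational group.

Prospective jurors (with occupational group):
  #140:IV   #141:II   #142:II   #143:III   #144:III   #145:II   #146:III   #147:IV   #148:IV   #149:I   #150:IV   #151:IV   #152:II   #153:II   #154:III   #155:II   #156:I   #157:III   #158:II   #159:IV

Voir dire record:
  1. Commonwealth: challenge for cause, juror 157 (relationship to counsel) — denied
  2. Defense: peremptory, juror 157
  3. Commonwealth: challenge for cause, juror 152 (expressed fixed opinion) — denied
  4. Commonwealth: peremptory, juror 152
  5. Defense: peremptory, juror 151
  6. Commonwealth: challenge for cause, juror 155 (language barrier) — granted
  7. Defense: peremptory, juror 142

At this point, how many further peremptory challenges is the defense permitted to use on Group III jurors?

Defense peremptories so far: #157, #151, #142 — 3 of 9 used, 6 left overall.
Against Group III: #157 — 1 used; per-group cap 5 leaves 4.
Binding limit: min(6, 4) = 4.

4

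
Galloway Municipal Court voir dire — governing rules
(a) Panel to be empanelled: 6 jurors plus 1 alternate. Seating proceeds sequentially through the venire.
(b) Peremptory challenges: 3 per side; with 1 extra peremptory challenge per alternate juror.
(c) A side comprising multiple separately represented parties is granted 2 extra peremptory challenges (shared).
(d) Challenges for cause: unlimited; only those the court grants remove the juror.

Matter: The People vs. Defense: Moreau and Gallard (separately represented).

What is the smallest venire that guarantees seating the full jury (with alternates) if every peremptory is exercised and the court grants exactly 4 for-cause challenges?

21

Seats to fill: 6 + 1 alternates = 7.
Peremptories — The People: 3 + 1×1 = 4; Defense: 3 + 1×1 + 2 = 6; total 10.
For-cause removals: 4.
Minimum venire: 7 + 10 + 4 = 21.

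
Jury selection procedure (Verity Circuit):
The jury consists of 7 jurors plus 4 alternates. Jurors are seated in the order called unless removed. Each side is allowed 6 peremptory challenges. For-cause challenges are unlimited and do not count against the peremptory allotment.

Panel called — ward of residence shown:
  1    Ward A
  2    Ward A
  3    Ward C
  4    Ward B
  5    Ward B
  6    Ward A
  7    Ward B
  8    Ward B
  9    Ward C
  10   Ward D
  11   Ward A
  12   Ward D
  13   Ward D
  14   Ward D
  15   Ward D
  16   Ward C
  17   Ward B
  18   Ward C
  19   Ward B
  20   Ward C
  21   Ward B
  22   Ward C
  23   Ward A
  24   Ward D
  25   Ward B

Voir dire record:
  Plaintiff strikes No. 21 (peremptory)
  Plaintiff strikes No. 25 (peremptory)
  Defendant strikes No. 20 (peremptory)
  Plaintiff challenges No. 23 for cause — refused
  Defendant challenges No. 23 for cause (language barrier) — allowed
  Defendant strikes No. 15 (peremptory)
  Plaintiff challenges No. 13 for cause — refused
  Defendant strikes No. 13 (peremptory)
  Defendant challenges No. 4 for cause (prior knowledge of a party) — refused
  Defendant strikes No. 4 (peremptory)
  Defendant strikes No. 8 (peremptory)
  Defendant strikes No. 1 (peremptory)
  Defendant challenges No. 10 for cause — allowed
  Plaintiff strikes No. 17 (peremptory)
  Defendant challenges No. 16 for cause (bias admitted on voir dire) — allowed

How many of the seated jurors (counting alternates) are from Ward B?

3

Removed: #1, #4, #8, #10, #13, #15, #16, #17, #20, #21, #23, #25.
Seated (11 incl. alternates): #2, #3, #5, #6, #7, #9, #11, #12, #14, #18, #19.
Of those, in Ward B: #5, #7, #19 → 3.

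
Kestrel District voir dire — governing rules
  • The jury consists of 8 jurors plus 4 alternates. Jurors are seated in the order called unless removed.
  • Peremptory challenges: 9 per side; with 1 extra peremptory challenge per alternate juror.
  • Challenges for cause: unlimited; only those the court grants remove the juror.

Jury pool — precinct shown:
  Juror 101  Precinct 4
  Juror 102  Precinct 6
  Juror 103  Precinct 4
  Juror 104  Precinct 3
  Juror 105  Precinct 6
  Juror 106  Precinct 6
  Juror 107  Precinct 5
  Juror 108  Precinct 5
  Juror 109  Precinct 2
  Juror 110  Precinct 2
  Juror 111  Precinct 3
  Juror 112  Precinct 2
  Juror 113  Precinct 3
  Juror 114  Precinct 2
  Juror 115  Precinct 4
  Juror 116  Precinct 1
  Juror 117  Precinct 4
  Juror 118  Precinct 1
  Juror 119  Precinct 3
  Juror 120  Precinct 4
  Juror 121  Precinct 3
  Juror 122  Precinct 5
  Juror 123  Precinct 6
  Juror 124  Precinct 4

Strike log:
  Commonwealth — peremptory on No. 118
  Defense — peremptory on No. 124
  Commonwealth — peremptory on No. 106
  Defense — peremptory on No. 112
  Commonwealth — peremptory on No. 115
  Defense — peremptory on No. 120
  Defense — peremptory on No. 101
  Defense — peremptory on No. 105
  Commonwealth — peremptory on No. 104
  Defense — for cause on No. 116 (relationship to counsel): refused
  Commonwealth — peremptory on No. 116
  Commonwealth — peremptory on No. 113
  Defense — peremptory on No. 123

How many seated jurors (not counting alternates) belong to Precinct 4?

Removed: #101, #104, #105, #106, #112, #113, #115, #116, #118, #120, #123, #124.
Seated jurors 1–8: #102, #103, #107, #108, #109, #110, #111, #114 (alternates #117, #119, #121, #122 not counted).
Of those, in Precinct 4: #103 → 1.

1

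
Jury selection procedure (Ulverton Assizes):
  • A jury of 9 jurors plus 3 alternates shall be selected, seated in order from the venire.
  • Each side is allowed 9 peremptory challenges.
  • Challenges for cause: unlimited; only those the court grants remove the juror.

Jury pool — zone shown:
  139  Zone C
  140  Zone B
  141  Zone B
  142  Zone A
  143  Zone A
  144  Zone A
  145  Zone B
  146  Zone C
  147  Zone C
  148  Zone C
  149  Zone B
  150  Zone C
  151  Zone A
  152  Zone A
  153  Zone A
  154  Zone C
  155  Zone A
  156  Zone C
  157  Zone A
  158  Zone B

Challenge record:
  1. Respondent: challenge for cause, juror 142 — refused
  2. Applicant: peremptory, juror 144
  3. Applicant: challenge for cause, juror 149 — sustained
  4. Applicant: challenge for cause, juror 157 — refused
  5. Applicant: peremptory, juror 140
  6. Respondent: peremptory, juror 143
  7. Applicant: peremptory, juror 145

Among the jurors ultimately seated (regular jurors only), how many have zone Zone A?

Removed: #140, #143, #144, #145, #149.
Seated jurors 1–9: #139, #141, #142, #146, #147, #148, #150, #151, #152 (alternates #153, #154, #155 not counted).
Of those, in Zone A: #142, #151, #152 → 3.

3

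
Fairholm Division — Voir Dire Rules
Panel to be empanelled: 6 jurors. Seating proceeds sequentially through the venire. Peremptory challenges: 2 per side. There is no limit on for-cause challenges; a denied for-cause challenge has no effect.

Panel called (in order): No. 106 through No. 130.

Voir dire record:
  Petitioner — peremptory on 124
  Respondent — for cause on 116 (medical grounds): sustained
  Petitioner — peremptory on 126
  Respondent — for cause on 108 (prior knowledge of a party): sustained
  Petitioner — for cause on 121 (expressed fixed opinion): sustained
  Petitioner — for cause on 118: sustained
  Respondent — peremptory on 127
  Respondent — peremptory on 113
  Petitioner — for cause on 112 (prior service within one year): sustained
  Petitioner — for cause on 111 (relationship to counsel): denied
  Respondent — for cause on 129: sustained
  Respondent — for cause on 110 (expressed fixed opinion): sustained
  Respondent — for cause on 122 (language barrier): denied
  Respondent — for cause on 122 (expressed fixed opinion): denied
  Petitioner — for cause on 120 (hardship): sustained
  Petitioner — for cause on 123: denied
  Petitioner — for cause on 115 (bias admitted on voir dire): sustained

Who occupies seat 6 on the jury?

117

Removed: #108, #110, #112, #113, #115, #116, #118, #120, #121, #124, #126, #127, #129. (#111, #122, #123 stay — for-cause denied.)
Seating in order: seats 1–6 → #106, #107, #109, #111, #114, #117.
So seat 6 is #117.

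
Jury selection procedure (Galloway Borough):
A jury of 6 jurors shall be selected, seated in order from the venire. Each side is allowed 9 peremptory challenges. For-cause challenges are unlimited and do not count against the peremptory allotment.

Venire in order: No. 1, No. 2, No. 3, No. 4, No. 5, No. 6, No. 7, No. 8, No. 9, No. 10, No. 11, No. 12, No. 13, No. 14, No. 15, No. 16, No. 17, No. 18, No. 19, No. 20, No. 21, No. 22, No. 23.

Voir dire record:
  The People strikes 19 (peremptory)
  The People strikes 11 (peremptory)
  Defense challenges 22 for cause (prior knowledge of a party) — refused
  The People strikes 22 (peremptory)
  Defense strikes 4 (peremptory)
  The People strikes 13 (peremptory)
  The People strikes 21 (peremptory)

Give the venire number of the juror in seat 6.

7

Removed: #4, #11, #13, #19, #21, #22.
Seating in order: seats 1–6 → #1, #2, #3, #5, #6, #7.
So seat 6 is #7.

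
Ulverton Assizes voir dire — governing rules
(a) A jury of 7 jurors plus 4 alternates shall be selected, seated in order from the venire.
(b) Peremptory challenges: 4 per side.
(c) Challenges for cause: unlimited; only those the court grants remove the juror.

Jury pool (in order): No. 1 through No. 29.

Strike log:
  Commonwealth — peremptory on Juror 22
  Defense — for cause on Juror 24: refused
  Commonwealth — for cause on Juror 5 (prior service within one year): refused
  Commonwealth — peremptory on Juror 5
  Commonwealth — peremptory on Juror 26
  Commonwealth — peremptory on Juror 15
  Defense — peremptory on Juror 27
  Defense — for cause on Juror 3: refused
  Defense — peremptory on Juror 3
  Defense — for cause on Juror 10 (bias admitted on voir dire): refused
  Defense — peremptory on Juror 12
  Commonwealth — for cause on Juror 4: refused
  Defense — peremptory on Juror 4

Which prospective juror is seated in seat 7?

Removed: #3, #4, #5, #12, #15, #22, #26, #27. (#10, #24 stay — for-cause denied.)
Filling seats in venire order through position 7: #1, #2, #6, #7, #8, #9, #10.
So seat 7 is #10.

10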